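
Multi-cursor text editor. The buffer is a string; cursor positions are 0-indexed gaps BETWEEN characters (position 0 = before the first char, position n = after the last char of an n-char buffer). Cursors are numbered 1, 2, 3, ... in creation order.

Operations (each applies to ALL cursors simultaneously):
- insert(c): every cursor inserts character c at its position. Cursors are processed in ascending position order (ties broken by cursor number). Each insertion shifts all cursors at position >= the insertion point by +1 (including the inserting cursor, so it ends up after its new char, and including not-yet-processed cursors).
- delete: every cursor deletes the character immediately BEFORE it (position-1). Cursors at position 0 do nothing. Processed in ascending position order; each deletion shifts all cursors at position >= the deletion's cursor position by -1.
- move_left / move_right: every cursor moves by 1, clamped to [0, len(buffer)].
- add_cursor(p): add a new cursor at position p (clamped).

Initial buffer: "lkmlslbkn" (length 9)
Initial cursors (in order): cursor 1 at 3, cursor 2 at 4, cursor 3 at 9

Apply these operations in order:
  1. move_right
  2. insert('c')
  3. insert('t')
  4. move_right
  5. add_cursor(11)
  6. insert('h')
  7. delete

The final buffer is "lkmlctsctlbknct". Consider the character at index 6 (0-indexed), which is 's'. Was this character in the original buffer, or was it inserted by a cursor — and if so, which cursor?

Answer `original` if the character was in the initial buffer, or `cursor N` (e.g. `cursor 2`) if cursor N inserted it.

After op 1 (move_right): buffer="lkmlslbkn" (len 9), cursors c1@4 c2@5 c3@9, authorship .........
After op 2 (insert('c')): buffer="lkmlcsclbknc" (len 12), cursors c1@5 c2@7 c3@12, authorship ....1.2....3
After op 3 (insert('t')): buffer="lkmlctsctlbknct" (len 15), cursors c1@6 c2@9 c3@15, authorship ....11.22....33
After op 4 (move_right): buffer="lkmlctsctlbknct" (len 15), cursors c1@7 c2@10 c3@15, authorship ....11.22....33
After op 5 (add_cursor(11)): buffer="lkmlctsctlbknct" (len 15), cursors c1@7 c2@10 c4@11 c3@15, authorship ....11.22....33
After op 6 (insert('h')): buffer="lkmlctshctlhbhkncth" (len 19), cursors c1@8 c2@12 c4@14 c3@19, authorship ....11.122.2.4..333
After op 7 (delete): buffer="lkmlctsctlbknct" (len 15), cursors c1@7 c2@10 c4@11 c3@15, authorship ....11.22....33
Authorship (.=original, N=cursor N): . . . . 1 1 . 2 2 . . . . 3 3
Index 6: author = original

Answer: original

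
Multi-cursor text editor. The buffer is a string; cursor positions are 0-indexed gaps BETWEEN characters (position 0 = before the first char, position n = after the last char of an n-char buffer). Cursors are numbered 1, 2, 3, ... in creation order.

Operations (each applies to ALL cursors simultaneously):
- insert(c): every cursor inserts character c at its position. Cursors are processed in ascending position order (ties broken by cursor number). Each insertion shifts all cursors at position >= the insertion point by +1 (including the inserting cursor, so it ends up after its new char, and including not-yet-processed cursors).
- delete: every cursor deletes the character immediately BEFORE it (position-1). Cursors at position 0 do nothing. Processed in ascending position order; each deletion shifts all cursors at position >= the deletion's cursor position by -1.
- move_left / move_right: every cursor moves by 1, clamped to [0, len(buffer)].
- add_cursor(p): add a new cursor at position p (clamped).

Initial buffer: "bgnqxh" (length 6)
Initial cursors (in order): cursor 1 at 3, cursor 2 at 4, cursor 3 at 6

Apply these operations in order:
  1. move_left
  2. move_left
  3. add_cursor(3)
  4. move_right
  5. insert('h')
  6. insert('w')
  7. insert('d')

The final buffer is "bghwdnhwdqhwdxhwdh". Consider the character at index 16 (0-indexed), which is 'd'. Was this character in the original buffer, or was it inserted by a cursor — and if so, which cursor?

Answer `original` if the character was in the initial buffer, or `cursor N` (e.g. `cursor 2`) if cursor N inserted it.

After op 1 (move_left): buffer="bgnqxh" (len 6), cursors c1@2 c2@3 c3@5, authorship ......
After op 2 (move_left): buffer="bgnqxh" (len 6), cursors c1@1 c2@2 c3@4, authorship ......
After op 3 (add_cursor(3)): buffer="bgnqxh" (len 6), cursors c1@1 c2@2 c4@3 c3@4, authorship ......
After op 4 (move_right): buffer="bgnqxh" (len 6), cursors c1@2 c2@3 c4@4 c3@5, authorship ......
After op 5 (insert('h')): buffer="bghnhqhxhh" (len 10), cursors c1@3 c2@5 c4@7 c3@9, authorship ..1.2.4.3.
After op 6 (insert('w')): buffer="bghwnhwqhwxhwh" (len 14), cursors c1@4 c2@7 c4@10 c3@13, authorship ..11.22.44.33.
After op 7 (insert('d')): buffer="bghwdnhwdqhwdxhwdh" (len 18), cursors c1@5 c2@9 c4@13 c3@17, authorship ..111.222.444.333.
Authorship (.=original, N=cursor N): . . 1 1 1 . 2 2 2 . 4 4 4 . 3 3 3 .
Index 16: author = 3

Answer: cursor 3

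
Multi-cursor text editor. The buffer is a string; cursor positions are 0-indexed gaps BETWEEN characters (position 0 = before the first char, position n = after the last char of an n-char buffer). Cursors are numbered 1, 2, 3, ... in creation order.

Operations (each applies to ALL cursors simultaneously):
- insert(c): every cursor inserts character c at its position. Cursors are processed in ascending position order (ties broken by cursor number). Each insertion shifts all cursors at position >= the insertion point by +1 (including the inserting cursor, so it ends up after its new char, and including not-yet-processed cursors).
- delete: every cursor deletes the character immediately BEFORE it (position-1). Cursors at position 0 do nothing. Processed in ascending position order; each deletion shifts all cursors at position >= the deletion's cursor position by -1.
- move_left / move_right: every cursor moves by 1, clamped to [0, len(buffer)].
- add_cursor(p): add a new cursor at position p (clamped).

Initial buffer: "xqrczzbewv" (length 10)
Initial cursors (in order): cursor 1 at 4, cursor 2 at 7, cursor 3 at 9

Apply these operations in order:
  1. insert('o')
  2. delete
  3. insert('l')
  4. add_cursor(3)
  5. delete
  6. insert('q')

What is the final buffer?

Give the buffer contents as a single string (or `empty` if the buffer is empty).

After op 1 (insert('o')): buffer="xqrcozzboewov" (len 13), cursors c1@5 c2@9 c3@12, authorship ....1...2..3.
After op 2 (delete): buffer="xqrczzbewv" (len 10), cursors c1@4 c2@7 c3@9, authorship ..........
After op 3 (insert('l')): buffer="xqrclzzblewlv" (len 13), cursors c1@5 c2@9 c3@12, authorship ....1...2..3.
After op 4 (add_cursor(3)): buffer="xqrclzzblewlv" (len 13), cursors c4@3 c1@5 c2@9 c3@12, authorship ....1...2..3.
After op 5 (delete): buffer="xqczzbewv" (len 9), cursors c4@2 c1@3 c2@6 c3@8, authorship .........
After op 6 (insert('q')): buffer="xqqcqzzbqewqv" (len 13), cursors c4@3 c1@5 c2@9 c3@12, authorship ..4.1...2..3.

Answer: xqqcqzzbqewqv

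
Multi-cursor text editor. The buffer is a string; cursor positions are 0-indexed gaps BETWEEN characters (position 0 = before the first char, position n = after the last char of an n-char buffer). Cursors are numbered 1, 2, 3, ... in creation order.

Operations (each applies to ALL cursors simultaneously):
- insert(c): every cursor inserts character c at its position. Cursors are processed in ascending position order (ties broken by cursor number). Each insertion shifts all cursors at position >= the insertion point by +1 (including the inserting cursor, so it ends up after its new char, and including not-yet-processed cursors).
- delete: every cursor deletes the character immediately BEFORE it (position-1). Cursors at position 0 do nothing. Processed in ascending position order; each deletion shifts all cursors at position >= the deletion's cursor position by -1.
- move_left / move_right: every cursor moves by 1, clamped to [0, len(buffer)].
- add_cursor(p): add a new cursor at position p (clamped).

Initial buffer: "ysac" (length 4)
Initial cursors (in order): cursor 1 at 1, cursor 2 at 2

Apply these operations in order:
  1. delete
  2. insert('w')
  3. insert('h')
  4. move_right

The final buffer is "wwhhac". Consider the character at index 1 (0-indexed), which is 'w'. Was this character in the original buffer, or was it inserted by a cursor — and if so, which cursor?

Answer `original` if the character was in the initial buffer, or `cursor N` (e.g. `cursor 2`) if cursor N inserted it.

After op 1 (delete): buffer="ac" (len 2), cursors c1@0 c2@0, authorship ..
After op 2 (insert('w')): buffer="wwac" (len 4), cursors c1@2 c2@2, authorship 12..
After op 3 (insert('h')): buffer="wwhhac" (len 6), cursors c1@4 c2@4, authorship 1212..
After op 4 (move_right): buffer="wwhhac" (len 6), cursors c1@5 c2@5, authorship 1212..
Authorship (.=original, N=cursor N): 1 2 1 2 . .
Index 1: author = 2

Answer: cursor 2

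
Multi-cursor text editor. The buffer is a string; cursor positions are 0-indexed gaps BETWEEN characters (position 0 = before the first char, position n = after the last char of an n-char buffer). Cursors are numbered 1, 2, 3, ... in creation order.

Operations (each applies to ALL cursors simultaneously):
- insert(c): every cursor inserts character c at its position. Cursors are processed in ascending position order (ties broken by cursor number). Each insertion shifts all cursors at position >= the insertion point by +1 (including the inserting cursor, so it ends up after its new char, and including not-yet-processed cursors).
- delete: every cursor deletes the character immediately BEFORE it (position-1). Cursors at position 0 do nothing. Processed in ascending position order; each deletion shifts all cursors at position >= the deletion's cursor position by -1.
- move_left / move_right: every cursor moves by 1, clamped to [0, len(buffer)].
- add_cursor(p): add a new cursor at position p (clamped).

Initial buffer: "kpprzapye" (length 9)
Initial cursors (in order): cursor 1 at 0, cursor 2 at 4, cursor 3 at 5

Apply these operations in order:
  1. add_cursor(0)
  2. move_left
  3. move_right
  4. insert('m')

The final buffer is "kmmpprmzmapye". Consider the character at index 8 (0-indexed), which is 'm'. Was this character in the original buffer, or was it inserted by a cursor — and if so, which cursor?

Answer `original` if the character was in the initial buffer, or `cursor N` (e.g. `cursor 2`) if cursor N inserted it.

Answer: cursor 3

Derivation:
After op 1 (add_cursor(0)): buffer="kpprzapye" (len 9), cursors c1@0 c4@0 c2@4 c3@5, authorship .........
After op 2 (move_left): buffer="kpprzapye" (len 9), cursors c1@0 c4@0 c2@3 c3@4, authorship .........
After op 3 (move_right): buffer="kpprzapye" (len 9), cursors c1@1 c4@1 c2@4 c3@5, authorship .........
After op 4 (insert('m')): buffer="kmmpprmzmapye" (len 13), cursors c1@3 c4@3 c2@7 c3@9, authorship .14...2.3....
Authorship (.=original, N=cursor N): . 1 4 . . . 2 . 3 . . . .
Index 8: author = 3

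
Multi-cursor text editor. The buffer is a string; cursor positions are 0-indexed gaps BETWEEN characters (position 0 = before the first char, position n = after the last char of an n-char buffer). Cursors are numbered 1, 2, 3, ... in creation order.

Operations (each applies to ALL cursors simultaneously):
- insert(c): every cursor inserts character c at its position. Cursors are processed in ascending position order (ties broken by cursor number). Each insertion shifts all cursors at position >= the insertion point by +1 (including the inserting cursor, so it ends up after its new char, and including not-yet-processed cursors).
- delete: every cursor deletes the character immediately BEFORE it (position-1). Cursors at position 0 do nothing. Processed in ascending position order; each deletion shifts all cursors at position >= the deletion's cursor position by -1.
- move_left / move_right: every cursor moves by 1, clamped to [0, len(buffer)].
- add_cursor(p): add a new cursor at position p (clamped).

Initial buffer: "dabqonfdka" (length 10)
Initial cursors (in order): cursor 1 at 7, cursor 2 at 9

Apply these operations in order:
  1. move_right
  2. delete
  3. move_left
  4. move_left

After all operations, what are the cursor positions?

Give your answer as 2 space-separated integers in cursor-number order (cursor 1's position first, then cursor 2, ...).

After op 1 (move_right): buffer="dabqonfdka" (len 10), cursors c1@8 c2@10, authorship ..........
After op 2 (delete): buffer="dabqonfk" (len 8), cursors c1@7 c2@8, authorship ........
After op 3 (move_left): buffer="dabqonfk" (len 8), cursors c1@6 c2@7, authorship ........
After op 4 (move_left): buffer="dabqonfk" (len 8), cursors c1@5 c2@6, authorship ........

Answer: 5 6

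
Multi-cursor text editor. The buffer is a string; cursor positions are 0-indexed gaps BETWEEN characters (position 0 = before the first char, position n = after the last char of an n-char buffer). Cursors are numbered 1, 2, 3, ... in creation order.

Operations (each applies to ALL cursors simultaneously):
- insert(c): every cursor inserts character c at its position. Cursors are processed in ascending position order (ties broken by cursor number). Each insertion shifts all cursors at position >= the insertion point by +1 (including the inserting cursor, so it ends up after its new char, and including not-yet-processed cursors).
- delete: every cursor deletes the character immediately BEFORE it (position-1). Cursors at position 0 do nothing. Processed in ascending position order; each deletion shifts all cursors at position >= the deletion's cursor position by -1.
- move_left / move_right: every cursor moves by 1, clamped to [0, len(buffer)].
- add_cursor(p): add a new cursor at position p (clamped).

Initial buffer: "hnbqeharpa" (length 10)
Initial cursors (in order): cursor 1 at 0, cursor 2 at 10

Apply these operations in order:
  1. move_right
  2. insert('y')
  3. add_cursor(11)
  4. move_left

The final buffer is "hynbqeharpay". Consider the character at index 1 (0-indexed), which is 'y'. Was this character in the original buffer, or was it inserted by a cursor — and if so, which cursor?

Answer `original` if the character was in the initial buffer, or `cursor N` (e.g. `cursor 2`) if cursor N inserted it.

Answer: cursor 1

Derivation:
After op 1 (move_right): buffer="hnbqeharpa" (len 10), cursors c1@1 c2@10, authorship ..........
After op 2 (insert('y')): buffer="hynbqeharpay" (len 12), cursors c1@2 c2@12, authorship .1.........2
After op 3 (add_cursor(11)): buffer="hynbqeharpay" (len 12), cursors c1@2 c3@11 c2@12, authorship .1.........2
After op 4 (move_left): buffer="hynbqeharpay" (len 12), cursors c1@1 c3@10 c2@11, authorship .1.........2
Authorship (.=original, N=cursor N): . 1 . . . . . . . . . 2
Index 1: author = 1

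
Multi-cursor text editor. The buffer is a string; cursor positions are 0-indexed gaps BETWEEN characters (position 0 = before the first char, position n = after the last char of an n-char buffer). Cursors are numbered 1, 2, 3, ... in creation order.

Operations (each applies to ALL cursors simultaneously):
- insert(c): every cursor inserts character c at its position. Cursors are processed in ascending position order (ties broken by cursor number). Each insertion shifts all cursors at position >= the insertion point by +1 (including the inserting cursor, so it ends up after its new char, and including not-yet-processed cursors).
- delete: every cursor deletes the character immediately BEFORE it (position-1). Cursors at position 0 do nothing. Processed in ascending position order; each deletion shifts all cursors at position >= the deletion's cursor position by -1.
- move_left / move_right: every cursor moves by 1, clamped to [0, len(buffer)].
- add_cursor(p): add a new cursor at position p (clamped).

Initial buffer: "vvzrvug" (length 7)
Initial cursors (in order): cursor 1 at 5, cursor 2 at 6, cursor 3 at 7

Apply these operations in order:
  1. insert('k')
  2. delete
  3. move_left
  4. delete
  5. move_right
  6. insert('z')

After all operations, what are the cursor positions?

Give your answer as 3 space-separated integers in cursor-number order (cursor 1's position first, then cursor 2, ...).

After op 1 (insert('k')): buffer="vvzrvkukgk" (len 10), cursors c1@6 c2@8 c3@10, authorship .....1.2.3
After op 2 (delete): buffer="vvzrvug" (len 7), cursors c1@5 c2@6 c3@7, authorship .......
After op 3 (move_left): buffer="vvzrvug" (len 7), cursors c1@4 c2@5 c3@6, authorship .......
After op 4 (delete): buffer="vvzg" (len 4), cursors c1@3 c2@3 c3@3, authorship ....
After op 5 (move_right): buffer="vvzg" (len 4), cursors c1@4 c2@4 c3@4, authorship ....
After op 6 (insert('z')): buffer="vvzgzzz" (len 7), cursors c1@7 c2@7 c3@7, authorship ....123

Answer: 7 7 7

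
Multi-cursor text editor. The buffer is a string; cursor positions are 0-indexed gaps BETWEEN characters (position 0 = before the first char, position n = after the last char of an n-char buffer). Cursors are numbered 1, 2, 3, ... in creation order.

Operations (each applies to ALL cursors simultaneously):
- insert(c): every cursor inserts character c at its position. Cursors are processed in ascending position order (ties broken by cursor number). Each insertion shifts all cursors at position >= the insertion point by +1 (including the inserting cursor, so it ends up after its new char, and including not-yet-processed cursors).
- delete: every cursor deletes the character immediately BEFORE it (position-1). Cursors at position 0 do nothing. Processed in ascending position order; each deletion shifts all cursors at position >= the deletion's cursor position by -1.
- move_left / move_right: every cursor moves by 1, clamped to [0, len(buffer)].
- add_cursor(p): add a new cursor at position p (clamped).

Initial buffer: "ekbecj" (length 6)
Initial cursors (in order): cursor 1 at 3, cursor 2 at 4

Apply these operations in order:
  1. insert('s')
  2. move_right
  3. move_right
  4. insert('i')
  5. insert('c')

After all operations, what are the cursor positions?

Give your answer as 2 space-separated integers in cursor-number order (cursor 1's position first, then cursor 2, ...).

Answer: 8 12

Derivation:
After op 1 (insert('s')): buffer="ekbsescj" (len 8), cursors c1@4 c2@6, authorship ...1.2..
After op 2 (move_right): buffer="ekbsescj" (len 8), cursors c1@5 c2@7, authorship ...1.2..
After op 3 (move_right): buffer="ekbsescj" (len 8), cursors c1@6 c2@8, authorship ...1.2..
After op 4 (insert('i')): buffer="ekbsesicji" (len 10), cursors c1@7 c2@10, authorship ...1.21..2
After op 5 (insert('c')): buffer="ekbsesiccjic" (len 12), cursors c1@8 c2@12, authorship ...1.211..22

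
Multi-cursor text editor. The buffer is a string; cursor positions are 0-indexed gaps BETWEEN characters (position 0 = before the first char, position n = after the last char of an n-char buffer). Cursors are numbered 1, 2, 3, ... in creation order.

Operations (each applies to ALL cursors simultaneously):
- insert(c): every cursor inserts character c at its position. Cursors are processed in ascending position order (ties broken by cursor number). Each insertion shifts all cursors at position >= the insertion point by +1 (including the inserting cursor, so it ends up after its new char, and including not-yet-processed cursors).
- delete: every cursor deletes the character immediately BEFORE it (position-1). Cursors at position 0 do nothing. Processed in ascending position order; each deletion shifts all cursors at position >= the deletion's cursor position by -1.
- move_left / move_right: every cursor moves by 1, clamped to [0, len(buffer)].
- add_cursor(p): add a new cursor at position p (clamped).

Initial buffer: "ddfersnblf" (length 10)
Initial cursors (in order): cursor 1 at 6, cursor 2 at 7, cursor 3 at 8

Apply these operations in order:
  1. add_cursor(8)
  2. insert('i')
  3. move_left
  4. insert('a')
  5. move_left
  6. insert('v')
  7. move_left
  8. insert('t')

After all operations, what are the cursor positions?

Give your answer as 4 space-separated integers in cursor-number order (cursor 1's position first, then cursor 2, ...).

Answer: 7 12 21 21

Derivation:
After op 1 (add_cursor(8)): buffer="ddfersnblf" (len 10), cursors c1@6 c2@7 c3@8 c4@8, authorship ..........
After op 2 (insert('i')): buffer="ddfersinibiilf" (len 14), cursors c1@7 c2@9 c3@12 c4@12, authorship ......1.2.34..
After op 3 (move_left): buffer="ddfersinibiilf" (len 14), cursors c1@6 c2@8 c3@11 c4@11, authorship ......1.2.34..
After op 4 (insert('a')): buffer="ddfersainaibiaailf" (len 18), cursors c1@7 c2@10 c3@15 c4@15, authorship ......11.22.3344..
After op 5 (move_left): buffer="ddfersainaibiaailf" (len 18), cursors c1@6 c2@9 c3@14 c4@14, authorship ......11.22.3344..
After op 6 (insert('v')): buffer="ddfersvainvaibiavvailf" (len 22), cursors c1@7 c2@11 c3@18 c4@18, authorship ......111.222.333444..
After op 7 (move_left): buffer="ddfersvainvaibiavvailf" (len 22), cursors c1@6 c2@10 c3@17 c4@17, authorship ......111.222.333444..
After op 8 (insert('t')): buffer="ddferstvaintvaibiavttvailf" (len 26), cursors c1@7 c2@12 c3@21 c4@21, authorship ......1111.2222.33334444..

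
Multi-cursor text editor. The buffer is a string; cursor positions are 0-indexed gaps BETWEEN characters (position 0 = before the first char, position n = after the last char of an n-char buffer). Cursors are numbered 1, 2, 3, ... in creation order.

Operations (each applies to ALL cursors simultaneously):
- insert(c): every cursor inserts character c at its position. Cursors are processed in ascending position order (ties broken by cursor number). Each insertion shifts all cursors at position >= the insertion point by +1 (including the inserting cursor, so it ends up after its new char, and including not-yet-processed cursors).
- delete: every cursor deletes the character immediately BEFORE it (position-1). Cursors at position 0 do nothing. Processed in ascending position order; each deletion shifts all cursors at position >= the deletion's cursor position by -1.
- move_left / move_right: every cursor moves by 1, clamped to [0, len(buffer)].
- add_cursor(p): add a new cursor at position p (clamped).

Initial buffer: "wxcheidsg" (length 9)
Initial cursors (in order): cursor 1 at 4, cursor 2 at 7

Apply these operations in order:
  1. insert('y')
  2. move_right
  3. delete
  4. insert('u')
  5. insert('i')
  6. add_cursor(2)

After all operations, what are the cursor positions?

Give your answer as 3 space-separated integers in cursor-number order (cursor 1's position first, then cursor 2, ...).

After op 1 (insert('y')): buffer="wxchyeidysg" (len 11), cursors c1@5 c2@9, authorship ....1...2..
After op 2 (move_right): buffer="wxchyeidysg" (len 11), cursors c1@6 c2@10, authorship ....1...2..
After op 3 (delete): buffer="wxchyidyg" (len 9), cursors c1@5 c2@8, authorship ....1..2.
After op 4 (insert('u')): buffer="wxchyuidyug" (len 11), cursors c1@6 c2@10, authorship ....11..22.
After op 5 (insert('i')): buffer="wxchyuiidyuig" (len 13), cursors c1@7 c2@12, authorship ....111..222.
After op 6 (add_cursor(2)): buffer="wxchyuiidyuig" (len 13), cursors c3@2 c1@7 c2@12, authorship ....111..222.

Answer: 7 12 2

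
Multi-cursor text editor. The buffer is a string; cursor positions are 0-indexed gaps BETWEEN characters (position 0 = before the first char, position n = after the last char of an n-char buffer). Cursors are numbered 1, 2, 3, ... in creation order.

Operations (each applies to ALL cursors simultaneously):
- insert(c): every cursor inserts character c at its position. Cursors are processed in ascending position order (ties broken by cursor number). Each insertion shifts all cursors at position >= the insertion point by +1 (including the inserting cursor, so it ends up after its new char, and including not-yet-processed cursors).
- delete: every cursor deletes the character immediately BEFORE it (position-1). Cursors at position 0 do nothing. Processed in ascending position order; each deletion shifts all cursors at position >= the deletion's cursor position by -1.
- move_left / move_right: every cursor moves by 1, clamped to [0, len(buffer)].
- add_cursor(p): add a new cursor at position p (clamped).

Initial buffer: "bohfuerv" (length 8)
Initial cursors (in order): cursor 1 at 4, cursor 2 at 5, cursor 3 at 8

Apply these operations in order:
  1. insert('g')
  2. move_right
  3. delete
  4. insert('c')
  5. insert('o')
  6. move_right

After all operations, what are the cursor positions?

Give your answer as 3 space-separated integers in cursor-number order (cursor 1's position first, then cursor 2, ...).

After op 1 (insert('g')): buffer="bohfgugervg" (len 11), cursors c1@5 c2@7 c3@11, authorship ....1.2...3
After op 2 (move_right): buffer="bohfgugervg" (len 11), cursors c1@6 c2@8 c3@11, authorship ....1.2...3
After op 3 (delete): buffer="bohfggrv" (len 8), cursors c1@5 c2@6 c3@8, authorship ....12..
After op 4 (insert('c')): buffer="bohfgcgcrvc" (len 11), cursors c1@6 c2@8 c3@11, authorship ....1122..3
After op 5 (insert('o')): buffer="bohfgcogcorvco" (len 14), cursors c1@7 c2@10 c3@14, authorship ....111222..33
After op 6 (move_right): buffer="bohfgcogcorvco" (len 14), cursors c1@8 c2@11 c3@14, authorship ....111222..33

Answer: 8 11 14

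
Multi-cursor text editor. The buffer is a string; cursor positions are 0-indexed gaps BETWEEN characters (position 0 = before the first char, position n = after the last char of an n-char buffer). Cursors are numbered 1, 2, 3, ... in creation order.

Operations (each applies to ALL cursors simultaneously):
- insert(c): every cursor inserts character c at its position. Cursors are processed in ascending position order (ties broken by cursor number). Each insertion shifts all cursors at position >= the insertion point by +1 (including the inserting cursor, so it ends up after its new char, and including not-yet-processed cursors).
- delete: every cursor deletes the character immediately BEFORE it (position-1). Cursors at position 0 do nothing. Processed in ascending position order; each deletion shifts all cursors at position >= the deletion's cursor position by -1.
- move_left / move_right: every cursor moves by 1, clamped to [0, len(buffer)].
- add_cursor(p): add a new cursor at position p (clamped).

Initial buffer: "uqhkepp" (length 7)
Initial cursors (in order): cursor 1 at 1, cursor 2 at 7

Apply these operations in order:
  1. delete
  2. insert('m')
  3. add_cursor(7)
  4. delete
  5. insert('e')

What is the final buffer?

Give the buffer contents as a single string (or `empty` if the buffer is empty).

Answer: eqhkeee

Derivation:
After op 1 (delete): buffer="qhkep" (len 5), cursors c1@0 c2@5, authorship .....
After op 2 (insert('m')): buffer="mqhkepm" (len 7), cursors c1@1 c2@7, authorship 1.....2
After op 3 (add_cursor(7)): buffer="mqhkepm" (len 7), cursors c1@1 c2@7 c3@7, authorship 1.....2
After op 4 (delete): buffer="qhke" (len 4), cursors c1@0 c2@4 c3@4, authorship ....
After op 5 (insert('e')): buffer="eqhkeee" (len 7), cursors c1@1 c2@7 c3@7, authorship 1....23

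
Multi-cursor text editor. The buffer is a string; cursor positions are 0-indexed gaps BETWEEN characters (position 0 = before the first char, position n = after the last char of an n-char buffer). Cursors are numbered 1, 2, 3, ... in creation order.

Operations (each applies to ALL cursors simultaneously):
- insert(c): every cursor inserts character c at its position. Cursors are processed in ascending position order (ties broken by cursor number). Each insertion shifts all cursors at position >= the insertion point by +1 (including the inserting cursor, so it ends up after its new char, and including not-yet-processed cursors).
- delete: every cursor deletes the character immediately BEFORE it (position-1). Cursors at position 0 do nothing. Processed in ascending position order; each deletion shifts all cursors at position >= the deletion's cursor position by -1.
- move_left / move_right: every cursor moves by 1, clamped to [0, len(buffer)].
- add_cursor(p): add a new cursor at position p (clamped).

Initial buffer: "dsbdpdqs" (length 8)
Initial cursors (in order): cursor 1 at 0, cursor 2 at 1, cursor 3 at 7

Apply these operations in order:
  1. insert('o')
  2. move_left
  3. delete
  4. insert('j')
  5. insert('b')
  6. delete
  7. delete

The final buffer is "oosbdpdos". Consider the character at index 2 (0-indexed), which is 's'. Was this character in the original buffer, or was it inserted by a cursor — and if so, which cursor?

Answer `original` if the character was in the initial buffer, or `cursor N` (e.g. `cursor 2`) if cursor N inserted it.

Answer: original

Derivation:
After op 1 (insert('o')): buffer="odosbdpdqos" (len 11), cursors c1@1 c2@3 c3@10, authorship 1.2......3.
After op 2 (move_left): buffer="odosbdpdqos" (len 11), cursors c1@0 c2@2 c3@9, authorship 1.2......3.
After op 3 (delete): buffer="oosbdpdos" (len 9), cursors c1@0 c2@1 c3@7, authorship 12.....3.
After op 4 (insert('j')): buffer="jojosbdpdjos" (len 12), cursors c1@1 c2@3 c3@10, authorship 1122.....33.
After op 5 (insert('b')): buffer="jbojbosbdpdjbos" (len 15), cursors c1@2 c2@5 c3@13, authorship 111222.....333.
After op 6 (delete): buffer="jojosbdpdjos" (len 12), cursors c1@1 c2@3 c3@10, authorship 1122.....33.
After op 7 (delete): buffer="oosbdpdos" (len 9), cursors c1@0 c2@1 c3@7, authorship 12.....3.
Authorship (.=original, N=cursor N): 1 2 . . . . . 3 .
Index 2: author = original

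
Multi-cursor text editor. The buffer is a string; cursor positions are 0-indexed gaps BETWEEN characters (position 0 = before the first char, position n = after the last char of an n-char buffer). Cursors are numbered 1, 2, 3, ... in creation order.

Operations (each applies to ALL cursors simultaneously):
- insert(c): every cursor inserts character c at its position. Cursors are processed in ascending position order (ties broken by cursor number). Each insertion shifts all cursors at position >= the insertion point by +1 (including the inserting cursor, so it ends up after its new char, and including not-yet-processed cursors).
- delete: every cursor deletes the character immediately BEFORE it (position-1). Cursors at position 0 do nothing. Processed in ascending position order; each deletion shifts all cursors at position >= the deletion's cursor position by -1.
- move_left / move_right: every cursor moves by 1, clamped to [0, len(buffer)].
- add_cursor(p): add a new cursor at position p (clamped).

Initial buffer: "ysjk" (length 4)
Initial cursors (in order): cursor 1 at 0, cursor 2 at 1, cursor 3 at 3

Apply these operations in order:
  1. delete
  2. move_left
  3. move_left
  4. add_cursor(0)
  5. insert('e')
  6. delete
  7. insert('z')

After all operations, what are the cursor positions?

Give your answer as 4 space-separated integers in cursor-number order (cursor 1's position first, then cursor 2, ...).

Answer: 4 4 4 4

Derivation:
After op 1 (delete): buffer="sk" (len 2), cursors c1@0 c2@0 c3@1, authorship ..
After op 2 (move_left): buffer="sk" (len 2), cursors c1@0 c2@0 c3@0, authorship ..
After op 3 (move_left): buffer="sk" (len 2), cursors c1@0 c2@0 c3@0, authorship ..
After op 4 (add_cursor(0)): buffer="sk" (len 2), cursors c1@0 c2@0 c3@0 c4@0, authorship ..
After op 5 (insert('e')): buffer="eeeesk" (len 6), cursors c1@4 c2@4 c3@4 c4@4, authorship 1234..
After op 6 (delete): buffer="sk" (len 2), cursors c1@0 c2@0 c3@0 c4@0, authorship ..
After op 7 (insert('z')): buffer="zzzzsk" (len 6), cursors c1@4 c2@4 c3@4 c4@4, authorship 1234..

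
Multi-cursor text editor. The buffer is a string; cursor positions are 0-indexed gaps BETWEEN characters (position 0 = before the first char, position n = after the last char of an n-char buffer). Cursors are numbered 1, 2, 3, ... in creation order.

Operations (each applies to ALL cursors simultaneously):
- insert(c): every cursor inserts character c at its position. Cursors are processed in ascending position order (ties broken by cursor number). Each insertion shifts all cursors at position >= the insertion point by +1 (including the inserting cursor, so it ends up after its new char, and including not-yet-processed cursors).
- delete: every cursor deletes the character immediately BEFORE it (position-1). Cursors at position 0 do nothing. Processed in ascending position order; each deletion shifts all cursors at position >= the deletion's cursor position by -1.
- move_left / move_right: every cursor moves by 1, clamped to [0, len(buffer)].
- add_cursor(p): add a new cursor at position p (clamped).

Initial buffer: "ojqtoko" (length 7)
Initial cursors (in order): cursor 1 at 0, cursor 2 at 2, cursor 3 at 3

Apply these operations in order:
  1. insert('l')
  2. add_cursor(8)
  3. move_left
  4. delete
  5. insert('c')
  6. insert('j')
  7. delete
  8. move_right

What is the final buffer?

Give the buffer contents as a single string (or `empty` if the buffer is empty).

Answer: cloclclcoko

Derivation:
After op 1 (insert('l')): buffer="lojlqltoko" (len 10), cursors c1@1 c2@4 c3@6, authorship 1..2.3....
After op 2 (add_cursor(8)): buffer="lojlqltoko" (len 10), cursors c1@1 c2@4 c3@6 c4@8, authorship 1..2.3....
After op 3 (move_left): buffer="lojlqltoko" (len 10), cursors c1@0 c2@3 c3@5 c4@7, authorship 1..2.3....
After op 4 (delete): buffer="lolloko" (len 7), cursors c1@0 c2@2 c3@3 c4@4, authorship 1.23...
After op 5 (insert('c')): buffer="cloclclcoko" (len 11), cursors c1@1 c2@4 c3@6 c4@8, authorship 11.22334...
After op 6 (insert('j')): buffer="cjlocjlcjlcjoko" (len 15), cursors c1@2 c2@6 c3@9 c4@12, authorship 111.22233344...
After op 7 (delete): buffer="cloclclcoko" (len 11), cursors c1@1 c2@4 c3@6 c4@8, authorship 11.22334...
After op 8 (move_right): buffer="cloclclcoko" (len 11), cursors c1@2 c2@5 c3@7 c4@9, authorship 11.22334...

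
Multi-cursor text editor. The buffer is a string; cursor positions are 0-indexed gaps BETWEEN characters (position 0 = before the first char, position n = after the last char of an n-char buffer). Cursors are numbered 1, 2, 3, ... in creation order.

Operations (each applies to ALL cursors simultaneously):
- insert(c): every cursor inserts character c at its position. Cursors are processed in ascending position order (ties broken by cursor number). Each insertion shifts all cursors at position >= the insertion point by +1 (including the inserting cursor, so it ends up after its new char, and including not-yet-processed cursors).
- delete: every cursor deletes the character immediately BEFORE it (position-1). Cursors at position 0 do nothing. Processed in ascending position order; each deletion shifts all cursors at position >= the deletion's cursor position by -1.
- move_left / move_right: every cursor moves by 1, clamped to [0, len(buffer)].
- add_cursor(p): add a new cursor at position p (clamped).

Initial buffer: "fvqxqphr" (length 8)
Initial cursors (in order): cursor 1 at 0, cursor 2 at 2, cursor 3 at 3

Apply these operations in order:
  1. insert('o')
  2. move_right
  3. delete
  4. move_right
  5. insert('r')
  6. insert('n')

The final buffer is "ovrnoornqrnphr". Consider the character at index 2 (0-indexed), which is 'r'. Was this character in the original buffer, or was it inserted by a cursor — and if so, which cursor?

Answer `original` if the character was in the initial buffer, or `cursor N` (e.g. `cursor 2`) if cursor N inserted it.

Answer: cursor 1

Derivation:
After op 1 (insert('o')): buffer="ofvoqoxqphr" (len 11), cursors c1@1 c2@4 c3@6, authorship 1..2.3.....
After op 2 (move_right): buffer="ofvoqoxqphr" (len 11), cursors c1@2 c2@5 c3@7, authorship 1..2.3.....
After op 3 (delete): buffer="ovooqphr" (len 8), cursors c1@1 c2@3 c3@4, authorship 1.23....
After op 4 (move_right): buffer="ovooqphr" (len 8), cursors c1@2 c2@4 c3@5, authorship 1.23....
After op 5 (insert('r')): buffer="ovroorqrphr" (len 11), cursors c1@3 c2@6 c3@8, authorship 1.1232.3...
After op 6 (insert('n')): buffer="ovrnoornqrnphr" (len 14), cursors c1@4 c2@8 c3@11, authorship 1.112322.33...
Authorship (.=original, N=cursor N): 1 . 1 1 2 3 2 2 . 3 3 . . .
Index 2: author = 1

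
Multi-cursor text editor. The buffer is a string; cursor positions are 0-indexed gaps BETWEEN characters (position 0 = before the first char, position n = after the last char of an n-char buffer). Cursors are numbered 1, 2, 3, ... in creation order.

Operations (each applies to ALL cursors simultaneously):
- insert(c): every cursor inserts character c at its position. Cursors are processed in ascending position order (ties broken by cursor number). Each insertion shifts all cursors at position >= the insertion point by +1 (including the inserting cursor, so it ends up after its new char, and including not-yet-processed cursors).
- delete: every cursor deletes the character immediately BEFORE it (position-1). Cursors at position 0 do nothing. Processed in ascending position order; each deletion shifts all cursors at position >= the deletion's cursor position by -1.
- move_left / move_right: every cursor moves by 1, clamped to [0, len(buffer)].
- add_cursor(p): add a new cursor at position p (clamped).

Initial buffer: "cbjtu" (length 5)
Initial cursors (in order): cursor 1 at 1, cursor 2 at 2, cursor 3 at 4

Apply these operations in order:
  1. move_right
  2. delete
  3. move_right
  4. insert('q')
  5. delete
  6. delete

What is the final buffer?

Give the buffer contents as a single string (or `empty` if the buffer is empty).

Answer: empty

Derivation:
After op 1 (move_right): buffer="cbjtu" (len 5), cursors c1@2 c2@3 c3@5, authorship .....
After op 2 (delete): buffer="ct" (len 2), cursors c1@1 c2@1 c3@2, authorship ..
After op 3 (move_right): buffer="ct" (len 2), cursors c1@2 c2@2 c3@2, authorship ..
After op 4 (insert('q')): buffer="ctqqq" (len 5), cursors c1@5 c2@5 c3@5, authorship ..123
After op 5 (delete): buffer="ct" (len 2), cursors c1@2 c2@2 c3@2, authorship ..
After op 6 (delete): buffer="" (len 0), cursors c1@0 c2@0 c3@0, authorship 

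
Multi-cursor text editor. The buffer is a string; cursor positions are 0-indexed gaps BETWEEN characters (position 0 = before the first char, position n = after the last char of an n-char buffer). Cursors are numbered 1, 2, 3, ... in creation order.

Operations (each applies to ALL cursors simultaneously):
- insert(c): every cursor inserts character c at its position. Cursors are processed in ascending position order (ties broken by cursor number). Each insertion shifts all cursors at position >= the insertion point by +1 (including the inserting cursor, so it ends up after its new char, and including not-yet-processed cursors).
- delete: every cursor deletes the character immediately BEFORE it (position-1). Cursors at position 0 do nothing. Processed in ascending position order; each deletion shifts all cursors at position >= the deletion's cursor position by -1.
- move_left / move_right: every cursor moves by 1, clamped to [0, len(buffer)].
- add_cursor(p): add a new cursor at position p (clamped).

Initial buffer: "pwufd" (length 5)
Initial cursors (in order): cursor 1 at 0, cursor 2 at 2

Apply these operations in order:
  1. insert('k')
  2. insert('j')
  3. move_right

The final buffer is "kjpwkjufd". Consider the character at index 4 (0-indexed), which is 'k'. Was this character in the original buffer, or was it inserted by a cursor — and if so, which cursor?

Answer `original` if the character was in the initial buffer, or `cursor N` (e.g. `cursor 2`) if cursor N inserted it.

Answer: cursor 2

Derivation:
After op 1 (insert('k')): buffer="kpwkufd" (len 7), cursors c1@1 c2@4, authorship 1..2...
After op 2 (insert('j')): buffer="kjpwkjufd" (len 9), cursors c1@2 c2@6, authorship 11..22...
After op 3 (move_right): buffer="kjpwkjufd" (len 9), cursors c1@3 c2@7, authorship 11..22...
Authorship (.=original, N=cursor N): 1 1 . . 2 2 . . .
Index 4: author = 2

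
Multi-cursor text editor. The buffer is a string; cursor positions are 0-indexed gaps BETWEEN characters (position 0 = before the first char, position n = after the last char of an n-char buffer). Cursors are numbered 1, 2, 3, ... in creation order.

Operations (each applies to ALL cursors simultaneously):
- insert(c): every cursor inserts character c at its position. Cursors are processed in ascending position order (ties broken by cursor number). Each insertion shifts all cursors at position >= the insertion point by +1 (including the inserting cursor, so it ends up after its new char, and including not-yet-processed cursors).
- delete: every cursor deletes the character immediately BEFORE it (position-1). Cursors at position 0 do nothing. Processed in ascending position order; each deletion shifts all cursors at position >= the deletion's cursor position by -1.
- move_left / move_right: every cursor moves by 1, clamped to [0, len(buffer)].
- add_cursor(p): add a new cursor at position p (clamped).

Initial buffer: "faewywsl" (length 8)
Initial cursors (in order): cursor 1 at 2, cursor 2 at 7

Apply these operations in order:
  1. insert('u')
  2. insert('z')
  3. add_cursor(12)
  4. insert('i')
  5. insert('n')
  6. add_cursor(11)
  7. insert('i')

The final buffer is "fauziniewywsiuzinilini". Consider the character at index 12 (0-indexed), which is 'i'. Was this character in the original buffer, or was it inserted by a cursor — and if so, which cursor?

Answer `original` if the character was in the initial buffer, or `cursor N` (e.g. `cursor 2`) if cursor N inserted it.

After op 1 (insert('u')): buffer="fauewywsul" (len 10), cursors c1@3 c2@9, authorship ..1.....2.
After op 2 (insert('z')): buffer="fauzewywsuzl" (len 12), cursors c1@4 c2@11, authorship ..11.....22.
After op 3 (add_cursor(12)): buffer="fauzewywsuzl" (len 12), cursors c1@4 c2@11 c3@12, authorship ..11.....22.
After op 4 (insert('i')): buffer="fauziewywsuzili" (len 15), cursors c1@5 c2@13 c3@15, authorship ..111.....222.3
After op 5 (insert('n')): buffer="fauzinewywsuzinlin" (len 18), cursors c1@6 c2@15 c3@18, authorship ..1111.....2222.33
After op 6 (add_cursor(11)): buffer="fauzinewywsuzinlin" (len 18), cursors c1@6 c4@11 c2@15 c3@18, authorship ..1111.....2222.33
After op 7 (insert('i')): buffer="fauziniewywsiuzinilini" (len 22), cursors c1@7 c4@13 c2@18 c3@22, authorship ..11111.....422222.333
Authorship (.=original, N=cursor N): . . 1 1 1 1 1 . . . . . 4 2 2 2 2 2 . 3 3 3
Index 12: author = 4

Answer: cursor 4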